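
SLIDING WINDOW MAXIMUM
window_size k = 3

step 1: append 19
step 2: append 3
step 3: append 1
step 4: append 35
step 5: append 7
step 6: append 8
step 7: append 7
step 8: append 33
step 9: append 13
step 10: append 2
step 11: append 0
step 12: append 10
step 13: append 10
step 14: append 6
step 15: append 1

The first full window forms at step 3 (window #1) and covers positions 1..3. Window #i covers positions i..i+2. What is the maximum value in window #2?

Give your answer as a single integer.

step 1: append 19 -> window=[19] (not full yet)
step 2: append 3 -> window=[19, 3] (not full yet)
step 3: append 1 -> window=[19, 3, 1] -> max=19
step 4: append 35 -> window=[3, 1, 35] -> max=35
Window #2 max = 35

Answer: 35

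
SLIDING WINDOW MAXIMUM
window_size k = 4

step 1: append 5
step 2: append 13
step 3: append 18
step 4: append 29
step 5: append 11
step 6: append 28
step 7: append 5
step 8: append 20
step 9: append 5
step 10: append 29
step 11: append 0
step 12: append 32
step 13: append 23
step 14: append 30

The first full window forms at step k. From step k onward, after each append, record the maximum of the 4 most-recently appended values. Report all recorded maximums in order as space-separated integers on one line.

step 1: append 5 -> window=[5] (not full yet)
step 2: append 13 -> window=[5, 13] (not full yet)
step 3: append 18 -> window=[5, 13, 18] (not full yet)
step 4: append 29 -> window=[5, 13, 18, 29] -> max=29
step 5: append 11 -> window=[13, 18, 29, 11] -> max=29
step 6: append 28 -> window=[18, 29, 11, 28] -> max=29
step 7: append 5 -> window=[29, 11, 28, 5] -> max=29
step 8: append 20 -> window=[11, 28, 5, 20] -> max=28
step 9: append 5 -> window=[28, 5, 20, 5] -> max=28
step 10: append 29 -> window=[5, 20, 5, 29] -> max=29
step 11: append 0 -> window=[20, 5, 29, 0] -> max=29
step 12: append 32 -> window=[5, 29, 0, 32] -> max=32
step 13: append 23 -> window=[29, 0, 32, 23] -> max=32
step 14: append 30 -> window=[0, 32, 23, 30] -> max=32

Answer: 29 29 29 29 28 28 29 29 32 32 32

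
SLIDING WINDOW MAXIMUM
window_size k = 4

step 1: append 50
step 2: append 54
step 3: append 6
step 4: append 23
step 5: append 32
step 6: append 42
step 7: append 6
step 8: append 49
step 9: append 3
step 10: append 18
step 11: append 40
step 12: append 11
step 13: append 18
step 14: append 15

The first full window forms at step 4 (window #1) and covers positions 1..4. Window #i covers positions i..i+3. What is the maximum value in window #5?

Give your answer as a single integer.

Answer: 49

Derivation:
step 1: append 50 -> window=[50] (not full yet)
step 2: append 54 -> window=[50, 54] (not full yet)
step 3: append 6 -> window=[50, 54, 6] (not full yet)
step 4: append 23 -> window=[50, 54, 6, 23] -> max=54
step 5: append 32 -> window=[54, 6, 23, 32] -> max=54
step 6: append 42 -> window=[6, 23, 32, 42] -> max=42
step 7: append 6 -> window=[23, 32, 42, 6] -> max=42
step 8: append 49 -> window=[32, 42, 6, 49] -> max=49
Window #5 max = 49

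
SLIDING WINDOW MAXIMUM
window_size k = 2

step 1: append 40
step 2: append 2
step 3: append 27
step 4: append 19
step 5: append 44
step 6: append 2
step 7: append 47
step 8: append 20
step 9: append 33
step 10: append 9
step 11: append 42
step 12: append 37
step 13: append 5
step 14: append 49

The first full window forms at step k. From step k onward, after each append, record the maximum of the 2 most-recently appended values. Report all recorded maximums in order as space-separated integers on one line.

Answer: 40 27 27 44 44 47 47 33 33 42 42 37 49

Derivation:
step 1: append 40 -> window=[40] (not full yet)
step 2: append 2 -> window=[40, 2] -> max=40
step 3: append 27 -> window=[2, 27] -> max=27
step 4: append 19 -> window=[27, 19] -> max=27
step 5: append 44 -> window=[19, 44] -> max=44
step 6: append 2 -> window=[44, 2] -> max=44
step 7: append 47 -> window=[2, 47] -> max=47
step 8: append 20 -> window=[47, 20] -> max=47
step 9: append 33 -> window=[20, 33] -> max=33
step 10: append 9 -> window=[33, 9] -> max=33
step 11: append 42 -> window=[9, 42] -> max=42
step 12: append 37 -> window=[42, 37] -> max=42
step 13: append 5 -> window=[37, 5] -> max=37
step 14: append 49 -> window=[5, 49] -> max=49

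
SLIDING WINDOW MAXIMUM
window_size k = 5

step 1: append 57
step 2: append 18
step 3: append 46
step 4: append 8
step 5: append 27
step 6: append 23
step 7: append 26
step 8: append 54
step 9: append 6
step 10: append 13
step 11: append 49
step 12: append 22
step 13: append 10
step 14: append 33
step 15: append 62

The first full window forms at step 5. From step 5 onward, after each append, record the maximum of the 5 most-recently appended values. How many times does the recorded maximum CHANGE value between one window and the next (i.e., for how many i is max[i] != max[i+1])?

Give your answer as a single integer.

step 1: append 57 -> window=[57] (not full yet)
step 2: append 18 -> window=[57, 18] (not full yet)
step 3: append 46 -> window=[57, 18, 46] (not full yet)
step 4: append 8 -> window=[57, 18, 46, 8] (not full yet)
step 5: append 27 -> window=[57, 18, 46, 8, 27] -> max=57
step 6: append 23 -> window=[18, 46, 8, 27, 23] -> max=46
step 7: append 26 -> window=[46, 8, 27, 23, 26] -> max=46
step 8: append 54 -> window=[8, 27, 23, 26, 54] -> max=54
step 9: append 6 -> window=[27, 23, 26, 54, 6] -> max=54
step 10: append 13 -> window=[23, 26, 54, 6, 13] -> max=54
step 11: append 49 -> window=[26, 54, 6, 13, 49] -> max=54
step 12: append 22 -> window=[54, 6, 13, 49, 22] -> max=54
step 13: append 10 -> window=[6, 13, 49, 22, 10] -> max=49
step 14: append 33 -> window=[13, 49, 22, 10, 33] -> max=49
step 15: append 62 -> window=[49, 22, 10, 33, 62] -> max=62
Recorded maximums: 57 46 46 54 54 54 54 54 49 49 62
Changes between consecutive maximums: 4

Answer: 4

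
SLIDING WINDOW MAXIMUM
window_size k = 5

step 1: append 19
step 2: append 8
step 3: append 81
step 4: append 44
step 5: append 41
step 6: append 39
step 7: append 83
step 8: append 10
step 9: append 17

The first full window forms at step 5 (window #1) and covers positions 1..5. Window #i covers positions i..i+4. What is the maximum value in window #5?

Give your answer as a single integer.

step 1: append 19 -> window=[19] (not full yet)
step 2: append 8 -> window=[19, 8] (not full yet)
step 3: append 81 -> window=[19, 8, 81] (not full yet)
step 4: append 44 -> window=[19, 8, 81, 44] (not full yet)
step 5: append 41 -> window=[19, 8, 81, 44, 41] -> max=81
step 6: append 39 -> window=[8, 81, 44, 41, 39] -> max=81
step 7: append 83 -> window=[81, 44, 41, 39, 83] -> max=83
step 8: append 10 -> window=[44, 41, 39, 83, 10] -> max=83
step 9: append 17 -> window=[41, 39, 83, 10, 17] -> max=83
Window #5 max = 83

Answer: 83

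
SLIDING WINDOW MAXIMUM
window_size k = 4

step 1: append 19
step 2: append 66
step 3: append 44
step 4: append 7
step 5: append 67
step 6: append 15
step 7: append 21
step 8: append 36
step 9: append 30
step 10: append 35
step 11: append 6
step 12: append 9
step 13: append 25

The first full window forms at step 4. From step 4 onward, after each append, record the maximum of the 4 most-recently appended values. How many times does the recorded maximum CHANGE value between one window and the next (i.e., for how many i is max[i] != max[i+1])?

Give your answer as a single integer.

Answer: 3

Derivation:
step 1: append 19 -> window=[19] (not full yet)
step 2: append 66 -> window=[19, 66] (not full yet)
step 3: append 44 -> window=[19, 66, 44] (not full yet)
step 4: append 7 -> window=[19, 66, 44, 7] -> max=66
step 5: append 67 -> window=[66, 44, 7, 67] -> max=67
step 6: append 15 -> window=[44, 7, 67, 15] -> max=67
step 7: append 21 -> window=[7, 67, 15, 21] -> max=67
step 8: append 36 -> window=[67, 15, 21, 36] -> max=67
step 9: append 30 -> window=[15, 21, 36, 30] -> max=36
step 10: append 35 -> window=[21, 36, 30, 35] -> max=36
step 11: append 6 -> window=[36, 30, 35, 6] -> max=36
step 12: append 9 -> window=[30, 35, 6, 9] -> max=35
step 13: append 25 -> window=[35, 6, 9, 25] -> max=35
Recorded maximums: 66 67 67 67 67 36 36 36 35 35
Changes between consecutive maximums: 3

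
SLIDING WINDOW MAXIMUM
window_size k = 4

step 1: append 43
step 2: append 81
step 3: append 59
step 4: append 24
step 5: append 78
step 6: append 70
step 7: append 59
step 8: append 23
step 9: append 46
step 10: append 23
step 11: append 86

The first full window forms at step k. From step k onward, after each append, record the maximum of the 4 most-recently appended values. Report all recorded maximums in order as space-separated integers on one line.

Answer: 81 81 78 78 78 70 59 86

Derivation:
step 1: append 43 -> window=[43] (not full yet)
step 2: append 81 -> window=[43, 81] (not full yet)
step 3: append 59 -> window=[43, 81, 59] (not full yet)
step 4: append 24 -> window=[43, 81, 59, 24] -> max=81
step 5: append 78 -> window=[81, 59, 24, 78] -> max=81
step 6: append 70 -> window=[59, 24, 78, 70] -> max=78
step 7: append 59 -> window=[24, 78, 70, 59] -> max=78
step 8: append 23 -> window=[78, 70, 59, 23] -> max=78
step 9: append 46 -> window=[70, 59, 23, 46] -> max=70
step 10: append 23 -> window=[59, 23, 46, 23] -> max=59
step 11: append 86 -> window=[23, 46, 23, 86] -> max=86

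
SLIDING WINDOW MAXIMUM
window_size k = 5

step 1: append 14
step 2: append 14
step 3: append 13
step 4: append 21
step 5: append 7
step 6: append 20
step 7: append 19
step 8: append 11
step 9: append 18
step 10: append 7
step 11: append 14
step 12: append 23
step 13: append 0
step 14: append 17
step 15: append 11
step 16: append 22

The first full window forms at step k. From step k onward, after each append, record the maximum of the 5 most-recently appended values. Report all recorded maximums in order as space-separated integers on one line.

Answer: 21 21 21 21 20 20 19 23 23 23 23 23

Derivation:
step 1: append 14 -> window=[14] (not full yet)
step 2: append 14 -> window=[14, 14] (not full yet)
step 3: append 13 -> window=[14, 14, 13] (not full yet)
step 4: append 21 -> window=[14, 14, 13, 21] (not full yet)
step 5: append 7 -> window=[14, 14, 13, 21, 7] -> max=21
step 6: append 20 -> window=[14, 13, 21, 7, 20] -> max=21
step 7: append 19 -> window=[13, 21, 7, 20, 19] -> max=21
step 8: append 11 -> window=[21, 7, 20, 19, 11] -> max=21
step 9: append 18 -> window=[7, 20, 19, 11, 18] -> max=20
step 10: append 7 -> window=[20, 19, 11, 18, 7] -> max=20
step 11: append 14 -> window=[19, 11, 18, 7, 14] -> max=19
step 12: append 23 -> window=[11, 18, 7, 14, 23] -> max=23
step 13: append 0 -> window=[18, 7, 14, 23, 0] -> max=23
step 14: append 17 -> window=[7, 14, 23, 0, 17] -> max=23
step 15: append 11 -> window=[14, 23, 0, 17, 11] -> max=23
step 16: append 22 -> window=[23, 0, 17, 11, 22] -> max=23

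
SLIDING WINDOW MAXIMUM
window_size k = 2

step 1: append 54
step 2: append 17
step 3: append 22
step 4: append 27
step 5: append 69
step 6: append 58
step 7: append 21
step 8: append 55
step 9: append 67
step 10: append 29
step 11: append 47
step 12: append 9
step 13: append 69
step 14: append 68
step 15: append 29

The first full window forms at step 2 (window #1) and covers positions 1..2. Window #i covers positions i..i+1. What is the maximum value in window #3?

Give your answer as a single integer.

step 1: append 54 -> window=[54] (not full yet)
step 2: append 17 -> window=[54, 17] -> max=54
step 3: append 22 -> window=[17, 22] -> max=22
step 4: append 27 -> window=[22, 27] -> max=27
Window #3 max = 27

Answer: 27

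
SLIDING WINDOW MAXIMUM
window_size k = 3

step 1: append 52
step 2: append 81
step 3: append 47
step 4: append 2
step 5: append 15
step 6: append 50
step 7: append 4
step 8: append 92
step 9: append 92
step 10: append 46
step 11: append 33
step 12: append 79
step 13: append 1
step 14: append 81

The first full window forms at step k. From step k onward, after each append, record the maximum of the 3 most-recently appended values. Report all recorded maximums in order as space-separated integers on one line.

Answer: 81 81 47 50 50 92 92 92 92 79 79 81

Derivation:
step 1: append 52 -> window=[52] (not full yet)
step 2: append 81 -> window=[52, 81] (not full yet)
step 3: append 47 -> window=[52, 81, 47] -> max=81
step 4: append 2 -> window=[81, 47, 2] -> max=81
step 5: append 15 -> window=[47, 2, 15] -> max=47
step 6: append 50 -> window=[2, 15, 50] -> max=50
step 7: append 4 -> window=[15, 50, 4] -> max=50
step 8: append 92 -> window=[50, 4, 92] -> max=92
step 9: append 92 -> window=[4, 92, 92] -> max=92
step 10: append 46 -> window=[92, 92, 46] -> max=92
step 11: append 33 -> window=[92, 46, 33] -> max=92
step 12: append 79 -> window=[46, 33, 79] -> max=79
step 13: append 1 -> window=[33, 79, 1] -> max=79
step 14: append 81 -> window=[79, 1, 81] -> max=81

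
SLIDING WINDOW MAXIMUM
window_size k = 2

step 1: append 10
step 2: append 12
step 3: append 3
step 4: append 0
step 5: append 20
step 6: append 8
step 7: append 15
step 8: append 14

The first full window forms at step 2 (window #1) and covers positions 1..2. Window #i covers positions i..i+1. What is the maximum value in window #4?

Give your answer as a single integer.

step 1: append 10 -> window=[10] (not full yet)
step 2: append 12 -> window=[10, 12] -> max=12
step 3: append 3 -> window=[12, 3] -> max=12
step 4: append 0 -> window=[3, 0] -> max=3
step 5: append 20 -> window=[0, 20] -> max=20
Window #4 max = 20

Answer: 20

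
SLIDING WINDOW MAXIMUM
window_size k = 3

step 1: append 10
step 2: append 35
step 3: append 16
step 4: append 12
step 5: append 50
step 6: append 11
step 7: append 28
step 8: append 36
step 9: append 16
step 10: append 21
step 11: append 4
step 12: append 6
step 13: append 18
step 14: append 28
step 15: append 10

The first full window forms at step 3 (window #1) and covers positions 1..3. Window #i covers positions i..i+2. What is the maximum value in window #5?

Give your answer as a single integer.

Answer: 50

Derivation:
step 1: append 10 -> window=[10] (not full yet)
step 2: append 35 -> window=[10, 35] (not full yet)
step 3: append 16 -> window=[10, 35, 16] -> max=35
step 4: append 12 -> window=[35, 16, 12] -> max=35
step 5: append 50 -> window=[16, 12, 50] -> max=50
step 6: append 11 -> window=[12, 50, 11] -> max=50
step 7: append 28 -> window=[50, 11, 28] -> max=50
Window #5 max = 50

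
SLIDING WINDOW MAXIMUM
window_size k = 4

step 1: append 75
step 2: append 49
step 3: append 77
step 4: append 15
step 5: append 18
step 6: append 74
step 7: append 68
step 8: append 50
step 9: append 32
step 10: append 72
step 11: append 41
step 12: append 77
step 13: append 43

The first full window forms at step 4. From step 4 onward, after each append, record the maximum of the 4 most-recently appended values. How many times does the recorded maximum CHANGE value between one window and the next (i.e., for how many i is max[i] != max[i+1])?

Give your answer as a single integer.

step 1: append 75 -> window=[75] (not full yet)
step 2: append 49 -> window=[75, 49] (not full yet)
step 3: append 77 -> window=[75, 49, 77] (not full yet)
step 4: append 15 -> window=[75, 49, 77, 15] -> max=77
step 5: append 18 -> window=[49, 77, 15, 18] -> max=77
step 6: append 74 -> window=[77, 15, 18, 74] -> max=77
step 7: append 68 -> window=[15, 18, 74, 68] -> max=74
step 8: append 50 -> window=[18, 74, 68, 50] -> max=74
step 9: append 32 -> window=[74, 68, 50, 32] -> max=74
step 10: append 72 -> window=[68, 50, 32, 72] -> max=72
step 11: append 41 -> window=[50, 32, 72, 41] -> max=72
step 12: append 77 -> window=[32, 72, 41, 77] -> max=77
step 13: append 43 -> window=[72, 41, 77, 43] -> max=77
Recorded maximums: 77 77 77 74 74 74 72 72 77 77
Changes between consecutive maximums: 3

Answer: 3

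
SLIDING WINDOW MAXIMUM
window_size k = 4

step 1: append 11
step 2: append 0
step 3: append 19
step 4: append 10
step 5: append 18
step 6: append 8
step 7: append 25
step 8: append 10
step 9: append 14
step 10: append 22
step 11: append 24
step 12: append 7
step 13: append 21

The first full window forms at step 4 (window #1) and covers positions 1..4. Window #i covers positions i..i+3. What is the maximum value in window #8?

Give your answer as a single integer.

step 1: append 11 -> window=[11] (not full yet)
step 2: append 0 -> window=[11, 0] (not full yet)
step 3: append 19 -> window=[11, 0, 19] (not full yet)
step 4: append 10 -> window=[11, 0, 19, 10] -> max=19
step 5: append 18 -> window=[0, 19, 10, 18] -> max=19
step 6: append 8 -> window=[19, 10, 18, 8] -> max=19
step 7: append 25 -> window=[10, 18, 8, 25] -> max=25
step 8: append 10 -> window=[18, 8, 25, 10] -> max=25
step 9: append 14 -> window=[8, 25, 10, 14] -> max=25
step 10: append 22 -> window=[25, 10, 14, 22] -> max=25
step 11: append 24 -> window=[10, 14, 22, 24] -> max=24
Window #8 max = 24

Answer: 24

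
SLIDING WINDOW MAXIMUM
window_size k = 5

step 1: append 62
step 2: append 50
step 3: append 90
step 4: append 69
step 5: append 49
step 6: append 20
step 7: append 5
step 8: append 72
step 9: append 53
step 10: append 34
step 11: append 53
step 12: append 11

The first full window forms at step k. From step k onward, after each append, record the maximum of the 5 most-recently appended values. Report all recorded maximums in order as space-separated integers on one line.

step 1: append 62 -> window=[62] (not full yet)
step 2: append 50 -> window=[62, 50] (not full yet)
step 3: append 90 -> window=[62, 50, 90] (not full yet)
step 4: append 69 -> window=[62, 50, 90, 69] (not full yet)
step 5: append 49 -> window=[62, 50, 90, 69, 49] -> max=90
step 6: append 20 -> window=[50, 90, 69, 49, 20] -> max=90
step 7: append 5 -> window=[90, 69, 49, 20, 5] -> max=90
step 8: append 72 -> window=[69, 49, 20, 5, 72] -> max=72
step 9: append 53 -> window=[49, 20, 5, 72, 53] -> max=72
step 10: append 34 -> window=[20, 5, 72, 53, 34] -> max=72
step 11: append 53 -> window=[5, 72, 53, 34, 53] -> max=72
step 12: append 11 -> window=[72, 53, 34, 53, 11] -> max=72

Answer: 90 90 90 72 72 72 72 72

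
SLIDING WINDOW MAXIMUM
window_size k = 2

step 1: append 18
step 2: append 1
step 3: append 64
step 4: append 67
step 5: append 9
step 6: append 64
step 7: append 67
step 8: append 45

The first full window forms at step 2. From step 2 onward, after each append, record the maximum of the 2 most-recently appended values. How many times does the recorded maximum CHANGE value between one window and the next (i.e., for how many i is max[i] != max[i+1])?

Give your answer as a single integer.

Answer: 4

Derivation:
step 1: append 18 -> window=[18] (not full yet)
step 2: append 1 -> window=[18, 1] -> max=18
step 3: append 64 -> window=[1, 64] -> max=64
step 4: append 67 -> window=[64, 67] -> max=67
step 5: append 9 -> window=[67, 9] -> max=67
step 6: append 64 -> window=[9, 64] -> max=64
step 7: append 67 -> window=[64, 67] -> max=67
step 8: append 45 -> window=[67, 45] -> max=67
Recorded maximums: 18 64 67 67 64 67 67
Changes between consecutive maximums: 4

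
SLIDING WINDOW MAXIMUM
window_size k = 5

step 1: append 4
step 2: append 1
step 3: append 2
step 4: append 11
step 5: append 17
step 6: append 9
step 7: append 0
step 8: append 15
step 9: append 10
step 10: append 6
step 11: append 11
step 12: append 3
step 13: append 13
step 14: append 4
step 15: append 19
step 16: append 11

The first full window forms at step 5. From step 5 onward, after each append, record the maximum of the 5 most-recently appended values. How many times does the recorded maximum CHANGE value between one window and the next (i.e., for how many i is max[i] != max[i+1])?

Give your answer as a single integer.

Answer: 3

Derivation:
step 1: append 4 -> window=[4] (not full yet)
step 2: append 1 -> window=[4, 1] (not full yet)
step 3: append 2 -> window=[4, 1, 2] (not full yet)
step 4: append 11 -> window=[4, 1, 2, 11] (not full yet)
step 5: append 17 -> window=[4, 1, 2, 11, 17] -> max=17
step 6: append 9 -> window=[1, 2, 11, 17, 9] -> max=17
step 7: append 0 -> window=[2, 11, 17, 9, 0] -> max=17
step 8: append 15 -> window=[11, 17, 9, 0, 15] -> max=17
step 9: append 10 -> window=[17, 9, 0, 15, 10] -> max=17
step 10: append 6 -> window=[9, 0, 15, 10, 6] -> max=15
step 11: append 11 -> window=[0, 15, 10, 6, 11] -> max=15
step 12: append 3 -> window=[15, 10, 6, 11, 3] -> max=15
step 13: append 13 -> window=[10, 6, 11, 3, 13] -> max=13
step 14: append 4 -> window=[6, 11, 3, 13, 4] -> max=13
step 15: append 19 -> window=[11, 3, 13, 4, 19] -> max=19
step 16: append 11 -> window=[3, 13, 4, 19, 11] -> max=19
Recorded maximums: 17 17 17 17 17 15 15 15 13 13 19 19
Changes between consecutive maximums: 3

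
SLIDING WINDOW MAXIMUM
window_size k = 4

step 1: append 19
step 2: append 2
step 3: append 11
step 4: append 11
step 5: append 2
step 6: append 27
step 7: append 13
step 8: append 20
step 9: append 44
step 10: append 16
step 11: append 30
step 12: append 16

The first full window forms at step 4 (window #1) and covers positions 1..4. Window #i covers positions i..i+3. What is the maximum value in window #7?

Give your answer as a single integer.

Answer: 44

Derivation:
step 1: append 19 -> window=[19] (not full yet)
step 2: append 2 -> window=[19, 2] (not full yet)
step 3: append 11 -> window=[19, 2, 11] (not full yet)
step 4: append 11 -> window=[19, 2, 11, 11] -> max=19
step 5: append 2 -> window=[2, 11, 11, 2] -> max=11
step 6: append 27 -> window=[11, 11, 2, 27] -> max=27
step 7: append 13 -> window=[11, 2, 27, 13] -> max=27
step 8: append 20 -> window=[2, 27, 13, 20] -> max=27
step 9: append 44 -> window=[27, 13, 20, 44] -> max=44
step 10: append 16 -> window=[13, 20, 44, 16] -> max=44
Window #7 max = 44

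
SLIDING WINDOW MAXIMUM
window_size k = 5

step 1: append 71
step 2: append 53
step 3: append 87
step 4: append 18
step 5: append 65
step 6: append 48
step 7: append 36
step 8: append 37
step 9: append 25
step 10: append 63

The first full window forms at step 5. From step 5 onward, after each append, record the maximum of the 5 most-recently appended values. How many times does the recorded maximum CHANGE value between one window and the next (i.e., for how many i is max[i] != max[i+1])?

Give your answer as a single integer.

Answer: 2

Derivation:
step 1: append 71 -> window=[71] (not full yet)
step 2: append 53 -> window=[71, 53] (not full yet)
step 3: append 87 -> window=[71, 53, 87] (not full yet)
step 4: append 18 -> window=[71, 53, 87, 18] (not full yet)
step 5: append 65 -> window=[71, 53, 87, 18, 65] -> max=87
step 6: append 48 -> window=[53, 87, 18, 65, 48] -> max=87
step 7: append 36 -> window=[87, 18, 65, 48, 36] -> max=87
step 8: append 37 -> window=[18, 65, 48, 36, 37] -> max=65
step 9: append 25 -> window=[65, 48, 36, 37, 25] -> max=65
step 10: append 63 -> window=[48, 36, 37, 25, 63] -> max=63
Recorded maximums: 87 87 87 65 65 63
Changes between consecutive maximums: 2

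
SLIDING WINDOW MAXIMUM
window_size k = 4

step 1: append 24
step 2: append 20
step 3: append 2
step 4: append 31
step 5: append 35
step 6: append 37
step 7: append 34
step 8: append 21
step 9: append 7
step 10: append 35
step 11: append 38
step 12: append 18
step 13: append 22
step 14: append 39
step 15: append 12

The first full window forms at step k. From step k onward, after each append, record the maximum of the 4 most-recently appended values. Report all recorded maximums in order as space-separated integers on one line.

Answer: 31 35 37 37 37 37 35 38 38 38 39 39

Derivation:
step 1: append 24 -> window=[24] (not full yet)
step 2: append 20 -> window=[24, 20] (not full yet)
step 3: append 2 -> window=[24, 20, 2] (not full yet)
step 4: append 31 -> window=[24, 20, 2, 31] -> max=31
step 5: append 35 -> window=[20, 2, 31, 35] -> max=35
step 6: append 37 -> window=[2, 31, 35, 37] -> max=37
step 7: append 34 -> window=[31, 35, 37, 34] -> max=37
step 8: append 21 -> window=[35, 37, 34, 21] -> max=37
step 9: append 7 -> window=[37, 34, 21, 7] -> max=37
step 10: append 35 -> window=[34, 21, 7, 35] -> max=35
step 11: append 38 -> window=[21, 7, 35, 38] -> max=38
step 12: append 18 -> window=[7, 35, 38, 18] -> max=38
step 13: append 22 -> window=[35, 38, 18, 22] -> max=38
step 14: append 39 -> window=[38, 18, 22, 39] -> max=39
step 15: append 12 -> window=[18, 22, 39, 12] -> max=39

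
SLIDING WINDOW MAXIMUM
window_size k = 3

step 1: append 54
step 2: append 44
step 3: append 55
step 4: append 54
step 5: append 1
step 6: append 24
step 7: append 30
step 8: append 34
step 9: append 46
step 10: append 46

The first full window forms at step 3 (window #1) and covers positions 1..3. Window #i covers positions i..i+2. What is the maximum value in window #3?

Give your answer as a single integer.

step 1: append 54 -> window=[54] (not full yet)
step 2: append 44 -> window=[54, 44] (not full yet)
step 3: append 55 -> window=[54, 44, 55] -> max=55
step 4: append 54 -> window=[44, 55, 54] -> max=55
step 5: append 1 -> window=[55, 54, 1] -> max=55
Window #3 max = 55

Answer: 55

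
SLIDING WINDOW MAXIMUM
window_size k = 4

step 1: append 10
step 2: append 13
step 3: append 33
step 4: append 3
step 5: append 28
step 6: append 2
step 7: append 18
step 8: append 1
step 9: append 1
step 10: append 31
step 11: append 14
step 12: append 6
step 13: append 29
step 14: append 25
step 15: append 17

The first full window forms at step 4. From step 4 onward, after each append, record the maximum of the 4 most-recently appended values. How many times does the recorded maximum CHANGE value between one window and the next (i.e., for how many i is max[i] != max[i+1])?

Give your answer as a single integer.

step 1: append 10 -> window=[10] (not full yet)
step 2: append 13 -> window=[10, 13] (not full yet)
step 3: append 33 -> window=[10, 13, 33] (not full yet)
step 4: append 3 -> window=[10, 13, 33, 3] -> max=33
step 5: append 28 -> window=[13, 33, 3, 28] -> max=33
step 6: append 2 -> window=[33, 3, 28, 2] -> max=33
step 7: append 18 -> window=[3, 28, 2, 18] -> max=28
step 8: append 1 -> window=[28, 2, 18, 1] -> max=28
step 9: append 1 -> window=[2, 18, 1, 1] -> max=18
step 10: append 31 -> window=[18, 1, 1, 31] -> max=31
step 11: append 14 -> window=[1, 1, 31, 14] -> max=31
step 12: append 6 -> window=[1, 31, 14, 6] -> max=31
step 13: append 29 -> window=[31, 14, 6, 29] -> max=31
step 14: append 25 -> window=[14, 6, 29, 25] -> max=29
step 15: append 17 -> window=[6, 29, 25, 17] -> max=29
Recorded maximums: 33 33 33 28 28 18 31 31 31 31 29 29
Changes between consecutive maximums: 4

Answer: 4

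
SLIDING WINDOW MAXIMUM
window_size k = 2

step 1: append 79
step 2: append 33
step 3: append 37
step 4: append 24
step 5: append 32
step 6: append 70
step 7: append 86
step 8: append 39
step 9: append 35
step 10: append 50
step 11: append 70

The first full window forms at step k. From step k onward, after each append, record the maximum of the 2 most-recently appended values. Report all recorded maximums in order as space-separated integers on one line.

Answer: 79 37 37 32 70 86 86 39 50 70

Derivation:
step 1: append 79 -> window=[79] (not full yet)
step 2: append 33 -> window=[79, 33] -> max=79
step 3: append 37 -> window=[33, 37] -> max=37
step 4: append 24 -> window=[37, 24] -> max=37
step 5: append 32 -> window=[24, 32] -> max=32
step 6: append 70 -> window=[32, 70] -> max=70
step 7: append 86 -> window=[70, 86] -> max=86
step 8: append 39 -> window=[86, 39] -> max=86
step 9: append 35 -> window=[39, 35] -> max=39
step 10: append 50 -> window=[35, 50] -> max=50
step 11: append 70 -> window=[50, 70] -> max=70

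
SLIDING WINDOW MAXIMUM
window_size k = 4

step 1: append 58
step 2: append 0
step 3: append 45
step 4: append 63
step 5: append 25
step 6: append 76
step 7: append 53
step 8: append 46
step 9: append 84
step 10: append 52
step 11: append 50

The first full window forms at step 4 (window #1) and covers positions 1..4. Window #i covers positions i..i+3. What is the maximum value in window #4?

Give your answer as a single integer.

step 1: append 58 -> window=[58] (not full yet)
step 2: append 0 -> window=[58, 0] (not full yet)
step 3: append 45 -> window=[58, 0, 45] (not full yet)
step 4: append 63 -> window=[58, 0, 45, 63] -> max=63
step 5: append 25 -> window=[0, 45, 63, 25] -> max=63
step 6: append 76 -> window=[45, 63, 25, 76] -> max=76
step 7: append 53 -> window=[63, 25, 76, 53] -> max=76
Window #4 max = 76

Answer: 76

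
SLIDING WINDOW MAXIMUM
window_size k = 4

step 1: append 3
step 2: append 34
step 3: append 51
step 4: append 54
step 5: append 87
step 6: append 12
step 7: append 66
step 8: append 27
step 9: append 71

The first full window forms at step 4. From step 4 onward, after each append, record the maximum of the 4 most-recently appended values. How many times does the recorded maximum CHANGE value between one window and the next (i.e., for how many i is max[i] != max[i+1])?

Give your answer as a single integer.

step 1: append 3 -> window=[3] (not full yet)
step 2: append 34 -> window=[3, 34] (not full yet)
step 3: append 51 -> window=[3, 34, 51] (not full yet)
step 4: append 54 -> window=[3, 34, 51, 54] -> max=54
step 5: append 87 -> window=[34, 51, 54, 87] -> max=87
step 6: append 12 -> window=[51, 54, 87, 12] -> max=87
step 7: append 66 -> window=[54, 87, 12, 66] -> max=87
step 8: append 27 -> window=[87, 12, 66, 27] -> max=87
step 9: append 71 -> window=[12, 66, 27, 71] -> max=71
Recorded maximums: 54 87 87 87 87 71
Changes between consecutive maximums: 2

Answer: 2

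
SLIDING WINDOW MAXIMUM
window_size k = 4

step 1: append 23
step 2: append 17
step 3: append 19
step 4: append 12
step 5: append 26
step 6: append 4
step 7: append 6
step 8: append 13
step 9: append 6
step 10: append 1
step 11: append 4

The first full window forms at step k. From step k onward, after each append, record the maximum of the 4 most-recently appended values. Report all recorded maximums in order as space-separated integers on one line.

step 1: append 23 -> window=[23] (not full yet)
step 2: append 17 -> window=[23, 17] (not full yet)
step 3: append 19 -> window=[23, 17, 19] (not full yet)
step 4: append 12 -> window=[23, 17, 19, 12] -> max=23
step 5: append 26 -> window=[17, 19, 12, 26] -> max=26
step 6: append 4 -> window=[19, 12, 26, 4] -> max=26
step 7: append 6 -> window=[12, 26, 4, 6] -> max=26
step 8: append 13 -> window=[26, 4, 6, 13] -> max=26
step 9: append 6 -> window=[4, 6, 13, 6] -> max=13
step 10: append 1 -> window=[6, 13, 6, 1] -> max=13
step 11: append 4 -> window=[13, 6, 1, 4] -> max=13

Answer: 23 26 26 26 26 13 13 13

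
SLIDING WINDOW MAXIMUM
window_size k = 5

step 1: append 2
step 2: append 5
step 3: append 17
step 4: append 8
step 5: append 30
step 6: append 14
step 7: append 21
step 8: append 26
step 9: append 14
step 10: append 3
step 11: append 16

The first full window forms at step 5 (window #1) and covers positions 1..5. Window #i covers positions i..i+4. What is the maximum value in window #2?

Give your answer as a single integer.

step 1: append 2 -> window=[2] (not full yet)
step 2: append 5 -> window=[2, 5] (not full yet)
step 3: append 17 -> window=[2, 5, 17] (not full yet)
step 4: append 8 -> window=[2, 5, 17, 8] (not full yet)
step 5: append 30 -> window=[2, 5, 17, 8, 30] -> max=30
step 6: append 14 -> window=[5, 17, 8, 30, 14] -> max=30
Window #2 max = 30

Answer: 30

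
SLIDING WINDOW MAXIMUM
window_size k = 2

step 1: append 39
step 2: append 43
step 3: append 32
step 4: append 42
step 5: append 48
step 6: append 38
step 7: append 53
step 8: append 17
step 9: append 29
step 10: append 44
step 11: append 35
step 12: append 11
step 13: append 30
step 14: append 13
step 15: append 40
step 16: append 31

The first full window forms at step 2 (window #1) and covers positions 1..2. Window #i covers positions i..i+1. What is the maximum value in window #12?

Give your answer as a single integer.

step 1: append 39 -> window=[39] (not full yet)
step 2: append 43 -> window=[39, 43] -> max=43
step 3: append 32 -> window=[43, 32] -> max=43
step 4: append 42 -> window=[32, 42] -> max=42
step 5: append 48 -> window=[42, 48] -> max=48
step 6: append 38 -> window=[48, 38] -> max=48
step 7: append 53 -> window=[38, 53] -> max=53
step 8: append 17 -> window=[53, 17] -> max=53
step 9: append 29 -> window=[17, 29] -> max=29
step 10: append 44 -> window=[29, 44] -> max=44
step 11: append 35 -> window=[44, 35] -> max=44
step 12: append 11 -> window=[35, 11] -> max=35
step 13: append 30 -> window=[11, 30] -> max=30
Window #12 max = 30

Answer: 30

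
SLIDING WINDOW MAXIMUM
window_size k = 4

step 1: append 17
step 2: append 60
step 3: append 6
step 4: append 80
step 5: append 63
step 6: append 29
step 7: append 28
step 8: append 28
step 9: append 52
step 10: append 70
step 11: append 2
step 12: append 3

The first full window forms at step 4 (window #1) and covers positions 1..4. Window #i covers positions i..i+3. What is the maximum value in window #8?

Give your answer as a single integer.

step 1: append 17 -> window=[17] (not full yet)
step 2: append 60 -> window=[17, 60] (not full yet)
step 3: append 6 -> window=[17, 60, 6] (not full yet)
step 4: append 80 -> window=[17, 60, 6, 80] -> max=80
step 5: append 63 -> window=[60, 6, 80, 63] -> max=80
step 6: append 29 -> window=[6, 80, 63, 29] -> max=80
step 7: append 28 -> window=[80, 63, 29, 28] -> max=80
step 8: append 28 -> window=[63, 29, 28, 28] -> max=63
step 9: append 52 -> window=[29, 28, 28, 52] -> max=52
step 10: append 70 -> window=[28, 28, 52, 70] -> max=70
step 11: append 2 -> window=[28, 52, 70, 2] -> max=70
Window #8 max = 70

Answer: 70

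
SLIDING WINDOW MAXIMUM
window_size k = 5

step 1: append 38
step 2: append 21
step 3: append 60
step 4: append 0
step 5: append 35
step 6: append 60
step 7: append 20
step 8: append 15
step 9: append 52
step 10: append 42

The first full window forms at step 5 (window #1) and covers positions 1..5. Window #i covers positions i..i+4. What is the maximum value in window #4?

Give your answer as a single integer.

step 1: append 38 -> window=[38] (not full yet)
step 2: append 21 -> window=[38, 21] (not full yet)
step 3: append 60 -> window=[38, 21, 60] (not full yet)
step 4: append 0 -> window=[38, 21, 60, 0] (not full yet)
step 5: append 35 -> window=[38, 21, 60, 0, 35] -> max=60
step 6: append 60 -> window=[21, 60, 0, 35, 60] -> max=60
step 7: append 20 -> window=[60, 0, 35, 60, 20] -> max=60
step 8: append 15 -> window=[0, 35, 60, 20, 15] -> max=60
Window #4 max = 60

Answer: 60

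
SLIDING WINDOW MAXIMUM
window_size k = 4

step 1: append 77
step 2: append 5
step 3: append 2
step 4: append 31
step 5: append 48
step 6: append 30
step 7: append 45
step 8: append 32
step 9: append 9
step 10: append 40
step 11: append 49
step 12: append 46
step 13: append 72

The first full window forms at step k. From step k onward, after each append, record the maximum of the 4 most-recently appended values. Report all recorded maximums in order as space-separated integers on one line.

step 1: append 77 -> window=[77] (not full yet)
step 2: append 5 -> window=[77, 5] (not full yet)
step 3: append 2 -> window=[77, 5, 2] (not full yet)
step 4: append 31 -> window=[77, 5, 2, 31] -> max=77
step 5: append 48 -> window=[5, 2, 31, 48] -> max=48
step 6: append 30 -> window=[2, 31, 48, 30] -> max=48
step 7: append 45 -> window=[31, 48, 30, 45] -> max=48
step 8: append 32 -> window=[48, 30, 45, 32] -> max=48
step 9: append 9 -> window=[30, 45, 32, 9] -> max=45
step 10: append 40 -> window=[45, 32, 9, 40] -> max=45
step 11: append 49 -> window=[32, 9, 40, 49] -> max=49
step 12: append 46 -> window=[9, 40, 49, 46] -> max=49
step 13: append 72 -> window=[40, 49, 46, 72] -> max=72

Answer: 77 48 48 48 48 45 45 49 49 72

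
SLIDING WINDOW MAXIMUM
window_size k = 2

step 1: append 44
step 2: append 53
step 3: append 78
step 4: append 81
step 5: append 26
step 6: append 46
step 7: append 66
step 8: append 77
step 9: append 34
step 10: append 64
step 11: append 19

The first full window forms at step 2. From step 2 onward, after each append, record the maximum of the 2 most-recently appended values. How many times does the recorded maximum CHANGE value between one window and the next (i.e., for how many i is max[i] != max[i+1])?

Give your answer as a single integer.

step 1: append 44 -> window=[44] (not full yet)
step 2: append 53 -> window=[44, 53] -> max=53
step 3: append 78 -> window=[53, 78] -> max=78
step 4: append 81 -> window=[78, 81] -> max=81
step 5: append 26 -> window=[81, 26] -> max=81
step 6: append 46 -> window=[26, 46] -> max=46
step 7: append 66 -> window=[46, 66] -> max=66
step 8: append 77 -> window=[66, 77] -> max=77
step 9: append 34 -> window=[77, 34] -> max=77
step 10: append 64 -> window=[34, 64] -> max=64
step 11: append 19 -> window=[64, 19] -> max=64
Recorded maximums: 53 78 81 81 46 66 77 77 64 64
Changes between consecutive maximums: 6

Answer: 6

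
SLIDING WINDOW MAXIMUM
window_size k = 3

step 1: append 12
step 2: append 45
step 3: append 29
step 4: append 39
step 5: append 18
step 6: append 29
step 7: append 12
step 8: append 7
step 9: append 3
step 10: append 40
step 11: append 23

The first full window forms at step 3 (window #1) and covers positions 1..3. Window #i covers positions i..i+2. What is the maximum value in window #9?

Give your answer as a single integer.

step 1: append 12 -> window=[12] (not full yet)
step 2: append 45 -> window=[12, 45] (not full yet)
step 3: append 29 -> window=[12, 45, 29] -> max=45
step 4: append 39 -> window=[45, 29, 39] -> max=45
step 5: append 18 -> window=[29, 39, 18] -> max=39
step 6: append 29 -> window=[39, 18, 29] -> max=39
step 7: append 12 -> window=[18, 29, 12] -> max=29
step 8: append 7 -> window=[29, 12, 7] -> max=29
step 9: append 3 -> window=[12, 7, 3] -> max=12
step 10: append 40 -> window=[7, 3, 40] -> max=40
step 11: append 23 -> window=[3, 40, 23] -> max=40
Window #9 max = 40

Answer: 40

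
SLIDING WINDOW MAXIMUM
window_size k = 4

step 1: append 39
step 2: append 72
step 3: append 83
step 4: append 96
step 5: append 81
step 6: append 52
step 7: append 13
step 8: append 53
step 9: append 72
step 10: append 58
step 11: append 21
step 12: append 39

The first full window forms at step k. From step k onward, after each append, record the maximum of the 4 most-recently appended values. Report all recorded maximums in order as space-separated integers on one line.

step 1: append 39 -> window=[39] (not full yet)
step 2: append 72 -> window=[39, 72] (not full yet)
step 3: append 83 -> window=[39, 72, 83] (not full yet)
step 4: append 96 -> window=[39, 72, 83, 96] -> max=96
step 5: append 81 -> window=[72, 83, 96, 81] -> max=96
step 6: append 52 -> window=[83, 96, 81, 52] -> max=96
step 7: append 13 -> window=[96, 81, 52, 13] -> max=96
step 8: append 53 -> window=[81, 52, 13, 53] -> max=81
step 9: append 72 -> window=[52, 13, 53, 72] -> max=72
step 10: append 58 -> window=[13, 53, 72, 58] -> max=72
step 11: append 21 -> window=[53, 72, 58, 21] -> max=72
step 12: append 39 -> window=[72, 58, 21, 39] -> max=72

Answer: 96 96 96 96 81 72 72 72 72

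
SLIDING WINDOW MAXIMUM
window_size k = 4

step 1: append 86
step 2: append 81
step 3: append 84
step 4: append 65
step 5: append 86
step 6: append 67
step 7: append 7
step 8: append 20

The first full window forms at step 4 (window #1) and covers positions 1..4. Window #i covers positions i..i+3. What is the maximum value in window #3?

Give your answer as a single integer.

Answer: 86

Derivation:
step 1: append 86 -> window=[86] (not full yet)
step 2: append 81 -> window=[86, 81] (not full yet)
step 3: append 84 -> window=[86, 81, 84] (not full yet)
step 4: append 65 -> window=[86, 81, 84, 65] -> max=86
step 5: append 86 -> window=[81, 84, 65, 86] -> max=86
step 6: append 67 -> window=[84, 65, 86, 67] -> max=86
Window #3 max = 86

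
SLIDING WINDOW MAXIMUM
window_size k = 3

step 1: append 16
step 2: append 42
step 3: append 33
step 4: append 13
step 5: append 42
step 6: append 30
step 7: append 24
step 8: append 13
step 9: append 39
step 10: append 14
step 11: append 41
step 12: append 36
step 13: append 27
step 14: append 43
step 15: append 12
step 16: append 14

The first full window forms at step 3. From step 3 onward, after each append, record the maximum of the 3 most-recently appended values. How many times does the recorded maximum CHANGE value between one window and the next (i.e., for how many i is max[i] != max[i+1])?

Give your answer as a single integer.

Answer: 4

Derivation:
step 1: append 16 -> window=[16] (not full yet)
step 2: append 42 -> window=[16, 42] (not full yet)
step 3: append 33 -> window=[16, 42, 33] -> max=42
step 4: append 13 -> window=[42, 33, 13] -> max=42
step 5: append 42 -> window=[33, 13, 42] -> max=42
step 6: append 30 -> window=[13, 42, 30] -> max=42
step 7: append 24 -> window=[42, 30, 24] -> max=42
step 8: append 13 -> window=[30, 24, 13] -> max=30
step 9: append 39 -> window=[24, 13, 39] -> max=39
step 10: append 14 -> window=[13, 39, 14] -> max=39
step 11: append 41 -> window=[39, 14, 41] -> max=41
step 12: append 36 -> window=[14, 41, 36] -> max=41
step 13: append 27 -> window=[41, 36, 27] -> max=41
step 14: append 43 -> window=[36, 27, 43] -> max=43
step 15: append 12 -> window=[27, 43, 12] -> max=43
step 16: append 14 -> window=[43, 12, 14] -> max=43
Recorded maximums: 42 42 42 42 42 30 39 39 41 41 41 43 43 43
Changes between consecutive maximums: 4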